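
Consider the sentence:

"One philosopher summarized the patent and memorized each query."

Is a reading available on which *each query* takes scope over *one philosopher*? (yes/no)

No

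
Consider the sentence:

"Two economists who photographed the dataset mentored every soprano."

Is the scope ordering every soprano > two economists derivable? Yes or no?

Yes

The relative clause *who photographed the dataset* modifies *two economists*, but *every soprano* is not inside that relative clause — it is an argument of the matrix verb.
Clause-internal QR can adjoin the lower DP above the subject, yielding the inverse reading.
Both orderings are possible: *two economists* > *every soprano* and *every soprano* > *two economists*.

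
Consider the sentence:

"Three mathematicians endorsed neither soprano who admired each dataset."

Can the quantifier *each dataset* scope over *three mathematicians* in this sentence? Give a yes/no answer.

No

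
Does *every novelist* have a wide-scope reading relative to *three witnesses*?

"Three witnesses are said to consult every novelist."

Raising constructions are monoclausal for scope purposes; *every novelist* is not separated from *three witnesses* by any island.
QR within a single clause is free, so the lower quantifier may take scope over the higher one.
So *every novelist* > *three witnesses* is among the available readings.

Yes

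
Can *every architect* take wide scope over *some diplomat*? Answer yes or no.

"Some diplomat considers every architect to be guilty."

Yes

ECM infinitives lack a CP barrier, so *every architect* can QR over the matrix subject *some diplomat*.
Ordinary QR to a clause-peripheral position gives the wide-scope LF for the lower DP.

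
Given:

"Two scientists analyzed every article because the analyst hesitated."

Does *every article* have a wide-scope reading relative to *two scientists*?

*every article* is a matrix argument; the adjunct is an island but the target quantifier is outside it.
With no island boundary between them, the object can take inverse scope over the subject via ordinary QR within the clause.
Both orderings are possible: *two scientists* > *every article* and *every article* > *two scientists*.

Yes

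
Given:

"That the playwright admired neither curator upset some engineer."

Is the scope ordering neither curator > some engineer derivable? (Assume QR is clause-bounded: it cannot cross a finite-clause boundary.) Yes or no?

*neither curator* sits inside the sentential subject *that the playwright admired neither curator*.
Subjects — clausal subjects included — are islands for extraction, and QR is no exception.
*neither curator* is confined to the island and cannot take scope over *some engineer*.

No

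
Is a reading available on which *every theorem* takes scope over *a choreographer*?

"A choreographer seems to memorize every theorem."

Yes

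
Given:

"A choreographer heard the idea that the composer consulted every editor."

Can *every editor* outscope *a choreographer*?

*every editor* sits inside the complex NP *the idea that the composer consulted every editor*.
The complex NP is opaque for QR — the quantifier is frozen inside the noun's complement.
So *every editor* cannot raise to a position above *a choreographer*.
(Only the surface reading survives: one fixed choreographer with respect to all the relevant editors.)

No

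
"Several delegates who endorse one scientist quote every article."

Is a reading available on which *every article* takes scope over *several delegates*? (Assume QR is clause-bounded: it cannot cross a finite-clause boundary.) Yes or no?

*every article* sits in the matrix clause, not in the relative clause on *several delegates*.
No island intervenes, so both surface and inverse scope are derivable.

Yes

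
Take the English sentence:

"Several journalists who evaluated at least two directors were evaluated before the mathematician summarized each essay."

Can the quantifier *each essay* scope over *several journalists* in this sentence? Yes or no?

No

Structurally, *each essay* is inside the adjunct clause *before the mathematician summarized each essay*.
The adjunct-island constraint bars QR out of an adverbial clause.
There is no licit LF on which *each essay* c-commands *several journalists*.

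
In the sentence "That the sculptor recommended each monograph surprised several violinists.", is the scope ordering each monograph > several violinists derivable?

No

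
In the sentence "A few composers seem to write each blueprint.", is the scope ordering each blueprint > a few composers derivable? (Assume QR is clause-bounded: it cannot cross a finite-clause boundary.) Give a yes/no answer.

*each blueprint* is the object of the infinitival complement of a raising predicate; raising infinitives are transparent for QR, so the two DPs are in effect clausemates.
Ordinary QR to a clause-peripheral position gives the wide-scope LF for the lower DP.

Yes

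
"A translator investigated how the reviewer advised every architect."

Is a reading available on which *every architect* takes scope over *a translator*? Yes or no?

No

The target quantifier *every architect* is part of the embedded question *how the reviewer advised every architect*.
An indirect question is a wh-island; the filled [Spec,CP] blocks QR across the CP edge.
The inverse ordering *every architect* > *a translator* is therefore underivable.
(Only the surface reading survives: one fixed translator with respect to all the relevant architects.)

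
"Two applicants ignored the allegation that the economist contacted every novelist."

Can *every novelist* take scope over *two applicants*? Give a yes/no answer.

The target quantifier *every novelist* is part of the complex NP *the allegation that the economist contacted every novelist*.
The complex NP is opaque for QR — the quantifier is frozen inside the noun's complement.
The inverse ordering *every novelist* > *two applicants* is therefore underivable.

No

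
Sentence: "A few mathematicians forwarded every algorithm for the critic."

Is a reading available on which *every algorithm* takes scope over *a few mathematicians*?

Yes

*every algorithm* is the matrix object and *a few mathematicians* the matrix subject; the two are clausemates.
Since no island is crossed, the inverse ordering is licensed alongside surface scope.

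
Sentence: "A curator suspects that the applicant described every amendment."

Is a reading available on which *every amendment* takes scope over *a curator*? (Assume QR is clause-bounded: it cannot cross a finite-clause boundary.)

No

*every amendment* occurs within the finite complement clause *that the applicant described every amendment*.
Given the clause-boundedness assumption, QR cannot cross the finite CP into the matrix.
So *every amendment* cannot raise to a position above *a curator*.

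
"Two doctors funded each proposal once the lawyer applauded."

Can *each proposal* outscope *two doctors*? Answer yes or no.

Yes

The adjunct clause does not contain *each proposal*, which is the matrix object.
No island intervenes, so both surface and inverse scope are derivable.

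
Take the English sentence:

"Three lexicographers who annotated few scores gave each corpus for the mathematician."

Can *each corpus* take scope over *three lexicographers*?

Yes

Although the sentence contains a relative clause (*who annotated few scores*), *each corpus* is outside it, in the matrix VP.
No island intervenes, so both surface and inverse scope are derivable.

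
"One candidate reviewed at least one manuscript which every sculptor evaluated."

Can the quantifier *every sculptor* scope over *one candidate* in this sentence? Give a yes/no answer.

No

*every sculptor* is embedded in the relative clause *which every sculptor evaluated* modifying *at least one manuscript*.
Relative clauses block scope extraction: QR cannot target a position outside the modified NP.
*every sculptor* > *one candidate* would require crossing that boundary, which is illicit.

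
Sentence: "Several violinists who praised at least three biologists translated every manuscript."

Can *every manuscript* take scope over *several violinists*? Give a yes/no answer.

Although the sentence contains a relative clause (*who praised at least three biologists*), *every manuscript* is outside it, in the matrix VP.
Since no island is crossed, the inverse ordering is licensed alongside surface scope.

Yes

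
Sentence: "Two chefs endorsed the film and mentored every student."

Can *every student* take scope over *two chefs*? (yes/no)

No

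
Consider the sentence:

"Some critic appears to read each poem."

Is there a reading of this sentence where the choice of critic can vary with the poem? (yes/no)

Yes

This is the *each poem* > *some critic* reading.
Raising constructions are monoclausal for scope purposes; *each poem* is not separated from *some critic* by any island.
Since no island is crossed, the inverse ordering is licensed alongside surface scope.
The sentence is scopally ambiguous between *some critic* > *each poem* and *each poem* > *some critic*.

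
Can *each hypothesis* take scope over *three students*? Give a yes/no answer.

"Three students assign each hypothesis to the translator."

Yes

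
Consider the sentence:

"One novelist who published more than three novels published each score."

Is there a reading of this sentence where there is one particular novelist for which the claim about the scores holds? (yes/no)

Yes

The paraphrase describes the scope ordering *one novelist* > *each score*.
Nothing needs to raise for *one novelist* > *each score*, so no island constraint is at stake.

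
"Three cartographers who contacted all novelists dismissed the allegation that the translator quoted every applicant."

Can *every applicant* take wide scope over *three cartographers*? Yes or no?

*every applicant* is embedded in the complex NP *the allegation that the translator quoted every applicant*.
The complex NP is opaque for QR — the quantifier is frozen inside the noun's complement.
So the wide-scope reading for *every applicant* is blocked.

No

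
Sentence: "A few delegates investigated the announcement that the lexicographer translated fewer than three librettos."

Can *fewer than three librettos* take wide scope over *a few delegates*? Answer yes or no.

The target quantifier *fewer than three librettos* is part of the complex NP *the announcement that the lexicographer translated fewer than three librettos*.
Since the clause is the complement of a nominal head, the CNPC blocks scope extraction.
So the wide-scope reading for *fewer than three librettos* is blocked.

No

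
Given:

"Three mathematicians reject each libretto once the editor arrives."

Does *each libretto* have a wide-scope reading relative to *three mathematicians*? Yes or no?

Yes

*each libretto* is a matrix argument; the adjunct is an island but the target quantifier is outside it.
Ordinary QR to a clause-peripheral position gives the wide-scope LF for the lower DP.
The sentence is scopally ambiguous between *three mathematicians* > *each libretto* and *each libretto* > *three mathematicians*.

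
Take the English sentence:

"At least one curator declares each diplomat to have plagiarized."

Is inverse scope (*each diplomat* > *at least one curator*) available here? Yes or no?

*each diplomat* is an ECM subject; ECM complements are not islands, and the embedded quantifier may take matrix scope.
Nothing blocks QR of the lower DP to a position above the higher one, so inverse scope is available.
The sentence is scopally ambiguous between *at least one curator* > *each diplomat* and *each diplomat* > *at least one curator*.

Yes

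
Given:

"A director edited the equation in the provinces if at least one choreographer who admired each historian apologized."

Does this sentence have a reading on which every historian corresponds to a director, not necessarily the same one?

No

That reading corresponds to *each historian* > *a director*.
*each historian* is embedded in the relative clause *who admired each historian*, which is itself inside the adjunct *if at least one choreographer who admired each historian apologized*.
Both the relative clause and the enclosing adjunct are scope islands; QR cannot cross either.
So *each historian* cannot raise high enough to outscope *a director*; only the surface ordering *a director* > *each historian* is available.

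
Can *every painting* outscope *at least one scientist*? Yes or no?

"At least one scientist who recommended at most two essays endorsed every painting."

*every painting* is a matrix argument; only *at least one scientist* is modified by the relative clause *who recommended at most two essays*, so the RC island is irrelevant to the target quantifier.
Since no island is crossed, the inverse ordering is licensed alongside surface scope.

Yes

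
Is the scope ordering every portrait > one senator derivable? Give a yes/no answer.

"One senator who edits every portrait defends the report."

*every portrait* is embedded in the relative clause *who edits every portrait*.
Relative clauses are scope islands: a quantifier cannot QR out of a relative clause to take scope in the matrix clause.
So the wide-scope reading for *every portrait* is blocked.

No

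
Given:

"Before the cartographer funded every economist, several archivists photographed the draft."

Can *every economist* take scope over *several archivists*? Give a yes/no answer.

No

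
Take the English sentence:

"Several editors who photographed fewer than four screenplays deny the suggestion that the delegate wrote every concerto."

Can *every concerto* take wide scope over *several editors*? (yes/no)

Structurally, *every concerto* is inside the complex NP *the suggestion that the delegate wrote every concerto*.
Noun-complement clauses are scope islands (the Complex NP Constraint): a quantifier inside one cannot scope into the matrix.
So the wide-scope reading for *every concerto* is blocked.

No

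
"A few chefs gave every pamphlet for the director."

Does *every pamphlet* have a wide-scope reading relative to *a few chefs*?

Yes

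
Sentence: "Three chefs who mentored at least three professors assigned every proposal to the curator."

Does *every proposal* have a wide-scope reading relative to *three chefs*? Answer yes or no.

Yes

*every proposal* is a matrix argument; only *three chefs* is modified by the relative clause *who mentored at least three professors*, so the RC island is irrelevant to the target quantifier.
With no island boundary between them, the object can take inverse scope over the subject via ordinary QR within the clause.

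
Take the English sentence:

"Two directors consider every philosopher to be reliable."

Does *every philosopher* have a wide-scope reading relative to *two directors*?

This is an ECM construction: *every philosopher* is the infinitival subject, Case-marked by the matrix verb, and the infinitive is transparent for QR.
With no island boundary between them, the object can take inverse scope over the subject via ordinary QR within the clause.
The sentence is scopally ambiguous between *two directors* > *every philosopher* and *every philosopher* > *two directors*.

Yes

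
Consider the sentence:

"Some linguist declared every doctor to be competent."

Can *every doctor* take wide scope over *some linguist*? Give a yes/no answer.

ECM infinitives lack a CP barrier, so *every doctor* can QR over the matrix subject *some linguist*.
QR within a single clause is free, so the lower quantifier may take scope over the higher one.

Yes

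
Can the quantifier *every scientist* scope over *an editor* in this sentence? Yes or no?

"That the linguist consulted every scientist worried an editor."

No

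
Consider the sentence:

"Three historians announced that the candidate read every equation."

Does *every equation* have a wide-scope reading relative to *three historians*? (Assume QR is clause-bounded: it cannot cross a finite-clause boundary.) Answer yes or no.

No

*every equation* occurs within the finite complement clause *that the candidate read every equation*.
Finite CP is the ceiling for QR here, by assumption.
So the wide-scope reading for *every equation* is blocked.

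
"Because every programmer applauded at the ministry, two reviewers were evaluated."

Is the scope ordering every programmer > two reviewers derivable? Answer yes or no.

*every programmer* sits inside the adjunct clause *because every programmer applauded at the ministry*.
Adjuncts are opaque for quantifier raising; a quantifier in an adjunct stays inside it.
*every programmer* > *two reviewers* would require crossing that boundary, which is illicit.

No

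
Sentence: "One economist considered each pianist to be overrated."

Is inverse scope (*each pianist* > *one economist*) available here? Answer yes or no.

Yes

ECM infinitives lack a CP barrier, so *each pianist* can QR over the matrix subject *one economist*.
Ordinary QR to a clause-peripheral position gives the wide-scope LF for the lower DP.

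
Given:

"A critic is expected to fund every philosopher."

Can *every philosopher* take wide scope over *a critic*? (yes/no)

Yes

Infinitival complements of raising predicates do not block QR; *every philosopher* and *a critic* are effectively clausemates.
With no island boundary between them, the object can take inverse scope over the subject via ordinary QR within the clause.
So *every philosopher* > *a critic* is among the available readings.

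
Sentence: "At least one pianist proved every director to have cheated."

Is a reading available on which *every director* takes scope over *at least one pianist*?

Yes

This is an ECM construction: *every director* is the infinitival subject, Case-marked by the matrix verb, and the infinitive is transparent for QR.
QR within a single clause is free, so the lower quantifier may take scope over the higher one.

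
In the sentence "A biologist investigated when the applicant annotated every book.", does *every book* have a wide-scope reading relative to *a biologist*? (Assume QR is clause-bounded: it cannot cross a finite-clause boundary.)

The DP *every book* is contained in the embedded question *when the applicant annotated every book*.
The wh-island constraint blocks QR out of an embedded interrogative.
There is no licit LF on which *every book* c-commands *a biologist*.

No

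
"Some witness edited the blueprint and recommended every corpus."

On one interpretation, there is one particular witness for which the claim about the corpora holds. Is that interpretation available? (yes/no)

This is the *some witness* > *every corpus* reading.
That is the surface-scope ordering, which is always one of the available readings — island constraints only ever restrict inverse scope.

Yes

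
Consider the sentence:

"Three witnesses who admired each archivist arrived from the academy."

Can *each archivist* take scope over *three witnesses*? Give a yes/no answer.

*each archivist* sits inside the relative clause *who admired each archivist*.
Relative clauses block scope extraction: QR cannot target a position outside the modified NP.
Hence only narrow scope for *each archivist* (under *three witnesses*) survives.

No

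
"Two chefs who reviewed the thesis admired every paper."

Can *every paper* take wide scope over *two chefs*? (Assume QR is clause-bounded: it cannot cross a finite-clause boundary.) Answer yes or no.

Yes

*every paper* sits in the matrix clause, not in the relative clause on *two chefs*.
QR within a single clause is free, so the lower quantifier may take scope over the higher one.
So *every paper* > *two chefs* is among the available readings.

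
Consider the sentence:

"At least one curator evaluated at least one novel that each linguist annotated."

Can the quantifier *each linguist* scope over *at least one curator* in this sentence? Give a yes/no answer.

No

*each linguist* is embedded in the relative clause *that each linguist annotated* modifying *at least one novel*.
Quantifiers inside a relative clause are trapped there; the RC boundary blocks QR.
Hence only narrow scope for *each linguist* (under *at least one curator*) survives.
(Only the surface reading survives: one fixed curator with respect to all the relevant linguists.)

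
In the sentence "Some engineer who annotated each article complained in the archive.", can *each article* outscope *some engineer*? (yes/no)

No

*each article* sits inside the relative clause *who annotated each article*.
Relative clauses block scope extraction: QR cannot target a position outside the modified NP.
The inverse ordering *each article* > *some engineer* is therefore underivable.
(Only the surface reading survives: one fixed engineer with respect to all the relevant articles.)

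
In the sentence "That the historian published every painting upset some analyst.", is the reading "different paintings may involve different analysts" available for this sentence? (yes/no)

No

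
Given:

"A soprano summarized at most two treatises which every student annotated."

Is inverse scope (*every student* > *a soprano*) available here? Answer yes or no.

No

Structurally, *every student* is inside the relative clause *which every student annotated* modifying *at most two treatises*.
Quantifiers inside a relative clause are trapped there; the RC boundary blocks QR.
*every student* is confined to the island and cannot take scope over *a soprano*.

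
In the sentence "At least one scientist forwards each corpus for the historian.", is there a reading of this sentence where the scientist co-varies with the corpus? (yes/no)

That reading corresponds to *each corpus* > *at least one scientist*.
Both DPs are arguments of the same predicate; there is no clause or island boundary between them.
No island intervenes, so both surface and inverse scope are derivable.

Yes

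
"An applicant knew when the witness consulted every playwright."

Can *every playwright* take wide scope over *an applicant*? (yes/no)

No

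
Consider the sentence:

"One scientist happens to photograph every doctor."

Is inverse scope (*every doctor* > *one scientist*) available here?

Raising constructions are monoclausal for scope purposes; *every doctor* is not separated from *one scientist* by any island.
QR within a single clause is free, so the lower quantifier may take scope over the higher one.

Yes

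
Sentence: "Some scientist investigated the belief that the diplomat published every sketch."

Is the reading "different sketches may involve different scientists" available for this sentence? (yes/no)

That reading corresponds to *every sketch* > *some scientist*.
*every sketch* occurs within the complex NP *the belief that the diplomat published every sketch*.
Noun-complement clauses are scope islands (the Complex NP Constraint): a quantifier inside one cannot scope into the matrix.
There is no licit LF on which *every sketch* c-commands *some scientist*.

No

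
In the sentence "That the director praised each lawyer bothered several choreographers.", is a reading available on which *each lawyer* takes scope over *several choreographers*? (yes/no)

Structurally, *each lawyer* is inside the sentential subject *that the director praised each lawyer*.
The subject-island constraint blocks QR out of a clausal subject.
There is no licit LF on which *each lawyer* c-commands *several choreographers*.

No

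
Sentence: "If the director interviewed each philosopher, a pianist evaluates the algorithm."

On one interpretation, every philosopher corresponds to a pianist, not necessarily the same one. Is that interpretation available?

This is the *each philosopher* > *a pianist* reading.
*each philosopher* is embedded in the adjunct clause *if the director interviewed each philosopher*.
Scope out of an adjunct clause is unavailable: QR respects the adjunct-island constraint.
So the wide-scope reading for *each philosopher* is blocked.

No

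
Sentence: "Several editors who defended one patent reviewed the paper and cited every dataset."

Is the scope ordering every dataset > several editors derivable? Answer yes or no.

*every dataset* occurs within one conjunct of the coordinate structure (*cited every dataset*).
A quantifier cannot raise out of one conjunct of a coordination across the whole coordinate structure — the CSC applies to QR.
There is no licit LF on which *every dataset* c-commands *several editors*.

No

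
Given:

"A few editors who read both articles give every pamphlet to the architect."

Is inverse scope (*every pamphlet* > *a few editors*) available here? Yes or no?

Although the sentence contains a relative clause (*who read both articles*), *every pamphlet* is outside it, in the matrix VP.
With no island boundary between them, the object can take inverse scope over the subject via ordinary QR within the clause.

Yes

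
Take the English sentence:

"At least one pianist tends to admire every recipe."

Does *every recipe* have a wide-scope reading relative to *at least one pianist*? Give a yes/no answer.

*every recipe* is the object of the infinitival complement of a raising predicate; raising infinitives are transparent for QR, so the two DPs are in effect clausemates.
With no island boundary between them, the object can take inverse scope over the subject via ordinary QR within the clause.

Yes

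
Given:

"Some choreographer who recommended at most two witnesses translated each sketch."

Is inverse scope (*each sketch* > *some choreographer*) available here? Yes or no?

Yes

*each sketch* sits in the matrix clause, not in the relative clause on *some choreographer*.
Nothing blocks QR of the lower DP to a position above the higher one, so inverse scope is available.
Both orderings are possible: *some choreographer* > *each sketch* and *each sketch* > *some choreographer*.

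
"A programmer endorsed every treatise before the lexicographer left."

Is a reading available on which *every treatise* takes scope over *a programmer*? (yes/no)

Neither queried DP is inside the adjunct, so the adjunct-island constraint does not apply.
Nothing blocks QR of the lower DP to a position above the higher one, so inverse scope is available.
The sentence is scopally ambiguous between *a programmer* > *every treatise* and *every treatise* > *a programmer*.

Yes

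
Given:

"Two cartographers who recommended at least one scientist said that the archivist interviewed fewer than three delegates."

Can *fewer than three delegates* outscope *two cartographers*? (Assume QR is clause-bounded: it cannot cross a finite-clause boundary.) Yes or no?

*fewer than three delegates* is embedded in the finite complement clause *that the archivist interviewed fewer than three delegates*.
Finite CP is the ceiling for QR here, by assumption.
So *fewer than three delegates* cannot raise to a position above *two cartographers*.

No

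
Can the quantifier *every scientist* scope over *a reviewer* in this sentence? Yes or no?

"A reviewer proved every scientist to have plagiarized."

The ECM infinitive is scope-transparent — *every scientist* is free to raise above *a reviewer*.
Ordinary QR to a clause-peripheral position gives the wide-scope LF for the lower DP.

Yes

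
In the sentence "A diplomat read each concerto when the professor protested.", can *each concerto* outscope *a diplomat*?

Yes

The adjunct island is irrelevant here — *each concerto* and *a diplomat* are both in the matrix clause.
Nothing blocks QR of the lower DP to a position above the higher one, so inverse scope is available.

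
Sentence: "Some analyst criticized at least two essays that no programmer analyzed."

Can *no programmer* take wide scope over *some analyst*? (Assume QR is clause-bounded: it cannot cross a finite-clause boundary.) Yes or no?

*no programmer* is embedded in the relative clause *that no programmer analyzed* modifying *at least two essays*.
The relative clause forms an island for QR, so the quantifier is confined to the head noun's restrictor.
So the wide-scope reading for *no programmer* is blocked.
(Only the surface reading survives: one fixed analyst with respect to all the relevant programmers.)

No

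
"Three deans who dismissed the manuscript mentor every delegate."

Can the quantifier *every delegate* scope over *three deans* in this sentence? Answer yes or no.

Yes

The relative clause *who dismissed the manuscript* modifies *three deans*, but *every delegate* is not inside that relative clause — it is an argument of the matrix verb.
Nothing blocks QR of the lower DP to a position above the higher one, so inverse scope is available.
So *every delegate* > *three deans* is among the available readings.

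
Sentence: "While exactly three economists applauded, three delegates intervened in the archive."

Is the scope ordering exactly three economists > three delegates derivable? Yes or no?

*exactly three economists* sits inside the adjunct clause *while exactly three economists applauded*.
Adjunct clauses are scope islands: a quantifier inside an adjunct cannot raise into the matrix clause.
There is no licit LF on which *exactly three economists* c-commands *three delegates*.

No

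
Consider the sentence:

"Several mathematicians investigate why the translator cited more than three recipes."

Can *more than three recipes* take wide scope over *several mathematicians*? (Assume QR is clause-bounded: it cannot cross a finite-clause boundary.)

No

The target quantifier *more than three recipes* is part of the embedded question *why the translator cited more than three recipes*.
The wh-island constraint blocks QR out of an embedded interrogative.
*more than three recipes* > *several mathematicians* would require crossing that boundary, which is illicit.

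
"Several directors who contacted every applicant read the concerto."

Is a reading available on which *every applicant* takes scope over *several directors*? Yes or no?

*every applicant* occurs within the relative clause *who contacted every applicant*.
A relative clause is a scope island — quantifier raising cannot cross its boundary.
So *every applicant* cannot raise to a position above *several directors*.

No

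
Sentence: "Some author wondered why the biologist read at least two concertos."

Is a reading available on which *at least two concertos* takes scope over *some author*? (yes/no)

No

*at least two concertos* occurs within the embedded question *why the biologist read at least two concertos*.
An indirect question is a wh-island; the filled [Spec,CP] blocks QR across the CP edge.
So *at least two concertos* cannot raise to a position above *some author*.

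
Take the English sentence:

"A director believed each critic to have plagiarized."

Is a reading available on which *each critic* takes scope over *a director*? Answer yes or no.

Yes

The ECM infinitive is scope-transparent — *each critic* is free to raise above *a director*.
Ordinary QR to a clause-peripheral position gives the wide-scope LF for the lower DP.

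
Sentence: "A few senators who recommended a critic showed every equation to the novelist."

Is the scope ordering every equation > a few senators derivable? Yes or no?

Yes

*every equation* is a matrix argument; only *a few senators* is modified by the relative clause *who recommended a critic*, so the RC island is irrelevant to the target quantifier.
QR within a single clause is free, so the lower quantifier may take scope over the higher one.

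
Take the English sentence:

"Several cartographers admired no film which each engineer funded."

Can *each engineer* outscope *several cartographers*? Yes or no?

No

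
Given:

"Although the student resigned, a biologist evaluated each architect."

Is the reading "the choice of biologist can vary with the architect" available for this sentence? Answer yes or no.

That reading corresponds to *each architect* > *a biologist*.
The adjunct island is irrelevant here — *each architect* and *a biologist* are both in the matrix clause.
QR within a single clause is free, so the lower quantifier may take scope over the higher one.
So *each architect* > *a biologist* is among the available readings.

Yes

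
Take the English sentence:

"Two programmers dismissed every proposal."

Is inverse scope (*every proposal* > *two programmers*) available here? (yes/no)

Yes

*every proposal* is the matrix object and *two programmers* the matrix subject; the two are clausemates.
Nothing blocks QR of the lower DP to a position above the higher one, so inverse scope is available.
So *every proposal* > *two programmers* is among the available readings.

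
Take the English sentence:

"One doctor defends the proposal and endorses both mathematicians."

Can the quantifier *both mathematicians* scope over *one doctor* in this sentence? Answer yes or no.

The target quantifier *both mathematicians* is part of one conjunct of the coordinate structure (*endorses both mathematicians*).
Coordinate structures are islands for non-across-the-board movement, QR included.
*both mathematicians* > *one doctor* would require crossing that boundary, which is illicit.

No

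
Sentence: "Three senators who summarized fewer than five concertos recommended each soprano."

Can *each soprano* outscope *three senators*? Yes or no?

Yes

*each soprano* sits in the matrix clause, not in the relative clause on *three senators*.
Since no island is crossed, the inverse ordering is licensed alongside surface scope.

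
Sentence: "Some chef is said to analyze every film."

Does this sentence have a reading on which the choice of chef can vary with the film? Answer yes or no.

The paraphrase describes the scope ordering *every film* > *some chef*.
Infinitival complements of raising predicates do not block QR; *every film* and *some chef* are effectively clausemates.
Clause-internal QR can adjoin the lower DP above the subject, yielding the inverse reading.

Yes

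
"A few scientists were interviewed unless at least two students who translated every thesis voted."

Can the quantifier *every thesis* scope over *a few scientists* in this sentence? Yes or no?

*every thesis* sits inside the relative clause *who translated every thesis*, which is itself inside the adjunct *unless at least two students who translated every thesis voted*.
The quantifier would have to escape first the RC and then the adjunct — two independent island violations.
The inverse ordering *every thesis* > *a few scientists* is therefore underivable.

No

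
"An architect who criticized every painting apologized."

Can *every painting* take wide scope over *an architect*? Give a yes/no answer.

*every painting* sits inside the relative clause *who criticized every painting*.
Relative clauses block scope extraction: QR cannot target a position outside the modified NP.
*every painting* is confined to the island and cannot take scope over *an architect*.
(Only the surface reading survives: one fixed architect with respect to all the relevant paintings.)

No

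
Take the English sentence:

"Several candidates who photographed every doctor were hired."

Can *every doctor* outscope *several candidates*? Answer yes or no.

No

*every doctor* occurs within the relative clause *who photographed every doctor*.
Quantifiers inside a relative clause are trapped there; the RC boundary blocks QR.
So *every doctor* cannot raise high enough to outscope *several candidates*; only the surface ordering *several candidates* > *every doctor* is available.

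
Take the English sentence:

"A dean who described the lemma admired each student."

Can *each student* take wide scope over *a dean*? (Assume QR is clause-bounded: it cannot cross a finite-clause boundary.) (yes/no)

Yes

Although the sentence contains a relative clause (*who described the lemma*), *each student* is outside it, in the matrix VP.
No island intervenes, so both surface and inverse scope are derivable.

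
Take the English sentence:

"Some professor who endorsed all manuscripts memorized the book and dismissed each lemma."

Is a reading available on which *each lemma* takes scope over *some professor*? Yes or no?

No

Structurally, *each lemma* is inside one conjunct of the coordinate structure (*dismissed each lemma*).
The Coordinate Structure Constraint blocks movement (including QR) out of a single conjunct.
So the wide-scope reading for *each lemma* is blocked.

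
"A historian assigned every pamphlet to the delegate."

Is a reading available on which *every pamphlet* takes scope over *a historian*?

Yes

Both DPs are arguments of the same predicate; there is no clause or island boundary between them.
QR within a single clause is free, so the lower quantifier may take scope over the higher one.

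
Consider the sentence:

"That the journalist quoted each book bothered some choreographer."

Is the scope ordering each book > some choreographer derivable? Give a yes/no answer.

No

Structurally, *each book* is inside the sentential subject *that the journalist quoted each book*.
Clausal subjects are scope islands; QR from inside the subject into the matrix is barred.
So *each book* cannot raise to a position above *some choreographer*.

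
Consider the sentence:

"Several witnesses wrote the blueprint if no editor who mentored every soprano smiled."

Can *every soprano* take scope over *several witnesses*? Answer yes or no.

*every soprano* occurs within the relative clause *who mentored every soprano*, which is itself inside the adjunct *if no editor who mentored every soprano smiled*.
The quantifier would have to escape first the RC and then the adjunct — two independent island violations.
Hence only narrow scope for *every soprano* (under *several witnesses*) survives.

No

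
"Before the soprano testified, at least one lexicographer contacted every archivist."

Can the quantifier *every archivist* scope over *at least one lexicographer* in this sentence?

The adjunct island is irrelevant here — *every archivist* and *at least one lexicographer* are both in the matrix clause.
With no island boundary between them, the object can take inverse scope over the subject via ordinary QR within the clause.

Yes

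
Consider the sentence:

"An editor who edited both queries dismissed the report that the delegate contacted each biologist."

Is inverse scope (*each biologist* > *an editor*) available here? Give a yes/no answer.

Structurally, *each biologist* is inside the complex NP *the report that the delegate contacted each biologist*.
Since the clause is the complement of a nominal head, the CNPC blocks scope extraction.
So *each biologist* cannot raise high enough to outscope *an editor*; only the surface ordering *an editor* > *each biologist* is available.
(Only the surface reading survives: one fixed editor with respect to all the relevant biologists.)

No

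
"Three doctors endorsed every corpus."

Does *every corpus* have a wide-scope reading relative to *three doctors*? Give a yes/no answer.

Yes

Both DPs are arguments of the same predicate; there is no clause or island boundary between them.
Nothing blocks QR of the lower DP to a position above the higher one, so inverse scope is available.
The sentence is scopally ambiguous between *three doctors* > *every corpus* and *every corpus* > *three doctors*.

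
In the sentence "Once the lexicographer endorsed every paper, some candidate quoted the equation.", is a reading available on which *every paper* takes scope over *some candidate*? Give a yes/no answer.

*every paper* occurs within the adjunct clause *once the lexicographer endorsed every paper*.
Adverbial clauses are not L-marked, so they are barriers for QR — the quantifier cannot escape the adjunct.
So *every paper* cannot raise to a position above *some candidate*.

No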